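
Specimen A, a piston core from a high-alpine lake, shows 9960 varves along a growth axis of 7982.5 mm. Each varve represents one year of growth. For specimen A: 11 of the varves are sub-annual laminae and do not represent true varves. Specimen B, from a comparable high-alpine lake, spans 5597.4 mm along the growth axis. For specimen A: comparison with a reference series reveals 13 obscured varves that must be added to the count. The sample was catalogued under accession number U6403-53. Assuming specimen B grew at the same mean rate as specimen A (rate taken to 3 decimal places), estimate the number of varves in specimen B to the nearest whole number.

Specimen A: true varve count = 9960 − 11 + 13 = 9962.
A: 7982.5 mm over 9962 years gives 7982.5 / 9962 ≈ 0.801 mm/yr.
Specimen B: 5597.4 mm / 0.801 mm per year = 6988.01 years ≈ 6988 varves.

6988 varves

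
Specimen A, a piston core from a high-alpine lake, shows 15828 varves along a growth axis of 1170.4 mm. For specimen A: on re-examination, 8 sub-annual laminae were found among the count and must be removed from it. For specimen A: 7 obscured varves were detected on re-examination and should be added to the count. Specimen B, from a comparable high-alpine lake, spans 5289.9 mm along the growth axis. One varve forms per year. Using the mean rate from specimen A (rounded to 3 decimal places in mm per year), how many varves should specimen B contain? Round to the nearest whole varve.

Specimen A: correcting the raw count gives 15828 − 8 + 7 = 15827 true varves.
A: 1170.4 mm over 15827 years gives 1170.4 / 15827 ≈ 0.074 mm/year.
B spans 5289.9 / 0.074 = 71485.14 years ≈ 71485 varves.

71485 varves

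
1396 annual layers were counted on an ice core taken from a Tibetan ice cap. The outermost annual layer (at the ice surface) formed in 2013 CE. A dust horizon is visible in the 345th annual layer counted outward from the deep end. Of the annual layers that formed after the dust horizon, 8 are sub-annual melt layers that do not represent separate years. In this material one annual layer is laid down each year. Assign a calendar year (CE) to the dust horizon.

Between annual layer 345 and the ice surface there are 1396 − 345 = 1051 annual layers.
1051 − 8 false = 1043 true annual layers after the dust horizon.
2013 − 1043 = 970 CE.

970 CE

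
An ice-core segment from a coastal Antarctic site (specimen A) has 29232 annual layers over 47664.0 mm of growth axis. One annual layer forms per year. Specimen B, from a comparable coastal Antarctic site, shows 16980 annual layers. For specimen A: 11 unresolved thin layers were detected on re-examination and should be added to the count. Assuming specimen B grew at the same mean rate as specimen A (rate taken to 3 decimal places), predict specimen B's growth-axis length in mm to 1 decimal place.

27677.4 mm

Specimen A: adjusted count: 29232 + 11 = 29243 annual layers.
A: Mean rate = 47664.0 mm / 29243 years ≈ 1.630 mm/year.
B's length ≈ 1.630 × 16980 = 27677.4 mm.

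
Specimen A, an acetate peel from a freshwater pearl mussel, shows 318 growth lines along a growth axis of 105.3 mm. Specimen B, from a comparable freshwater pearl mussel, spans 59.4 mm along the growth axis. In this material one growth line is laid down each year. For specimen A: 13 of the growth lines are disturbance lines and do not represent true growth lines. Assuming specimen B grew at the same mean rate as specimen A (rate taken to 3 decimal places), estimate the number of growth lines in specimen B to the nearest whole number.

Specimen A: true growth line count = 318 − 13 = 305.
A: Mean rate = 105.3 mm / 305 years ≈ 0.345 mm/year.
Specimen B: 59.4 mm / 0.345 mm per year = 172.17 years ≈ 172 growth lines.

172 growth lines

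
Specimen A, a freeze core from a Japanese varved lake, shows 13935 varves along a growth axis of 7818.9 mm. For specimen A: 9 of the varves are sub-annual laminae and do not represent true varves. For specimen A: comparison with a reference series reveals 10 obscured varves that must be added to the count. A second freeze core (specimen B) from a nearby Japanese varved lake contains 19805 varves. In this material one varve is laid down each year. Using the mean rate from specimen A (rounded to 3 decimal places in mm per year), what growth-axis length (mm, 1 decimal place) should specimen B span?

Specimen A: after corrections the count is 13935 − 9 + 10 = 13936 varves.
A: 7818.9 mm over 13936 years gives 7818.9 / 13936 ≈ 0.561 mm per year.
For B, 0.561 mm/year × 19805 years = 11110.6 mm.

11110.6 mm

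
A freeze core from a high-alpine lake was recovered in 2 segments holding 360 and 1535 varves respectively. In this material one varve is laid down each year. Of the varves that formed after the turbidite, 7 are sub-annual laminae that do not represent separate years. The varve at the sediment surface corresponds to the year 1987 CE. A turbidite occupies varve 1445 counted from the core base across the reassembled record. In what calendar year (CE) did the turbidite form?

Total varves = 360 + 1535 = 1895.
The turbidite sits at varve 1445 from the core base, so 1895 − 1445 = 450 varves formed after it.
Excluding 7 false varves: 450 − 7 = 443.
1987 − 443 = 1544 CE.

1544 CE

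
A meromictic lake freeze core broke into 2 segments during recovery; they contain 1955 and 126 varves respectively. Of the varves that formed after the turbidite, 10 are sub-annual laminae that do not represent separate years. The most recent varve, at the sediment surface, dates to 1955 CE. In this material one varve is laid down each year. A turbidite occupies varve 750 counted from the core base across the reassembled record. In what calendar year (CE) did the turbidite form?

634 CE

Total varves = 1955 + 126 = 2081.
2081 − 750 = 1331 varves lie beyond the turbidite toward the sediment surface.
1331 − 10 false = 1321 true varves after the turbidite.
Counting back 1321 years from 1955 CE places the turbidite in 1955 − 1321 = 634 CE.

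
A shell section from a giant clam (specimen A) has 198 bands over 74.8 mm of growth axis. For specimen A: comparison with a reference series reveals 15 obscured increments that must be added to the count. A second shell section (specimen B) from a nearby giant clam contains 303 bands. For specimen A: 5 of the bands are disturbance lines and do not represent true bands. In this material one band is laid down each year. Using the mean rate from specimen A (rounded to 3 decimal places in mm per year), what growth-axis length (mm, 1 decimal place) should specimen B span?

Specimen A: true band count = 198 − 5 + 15 = 208.
A: Mean rate = 74.8 mm / 208 years ≈ 0.360 mm/year.
B's length ≈ 0.360 × 303 = 109.1 mm.

109.1 mm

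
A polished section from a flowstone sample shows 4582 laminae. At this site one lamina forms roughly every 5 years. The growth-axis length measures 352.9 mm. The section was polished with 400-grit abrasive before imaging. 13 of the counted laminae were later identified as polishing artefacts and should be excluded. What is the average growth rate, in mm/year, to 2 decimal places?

Correcting the raw count gives 4582 − 13 = 4569 true laminae.
4569 laminae at 5 years each span 4569 × 5 = 22845 years.
352.9 mm over 22845 years gives 352.9 / 22845 ≈ 0.02 mm/year.

0.02 mm/year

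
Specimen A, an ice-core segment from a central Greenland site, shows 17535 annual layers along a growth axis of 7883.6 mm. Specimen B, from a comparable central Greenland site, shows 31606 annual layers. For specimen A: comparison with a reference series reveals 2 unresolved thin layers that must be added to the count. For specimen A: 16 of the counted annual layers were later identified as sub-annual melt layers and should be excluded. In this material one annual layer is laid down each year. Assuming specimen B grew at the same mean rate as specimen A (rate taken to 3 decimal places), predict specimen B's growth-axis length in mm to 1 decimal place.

14222.7 mm

Specimen A: correcting the raw count gives 17535 − 16 + 2 = 17521 true annual layers.
A: Mean rate = 7883.6 mm / 17521 years ≈ 0.450 mm/yr.
Length of B = 0.450 × 31606 = 14222.7 mm.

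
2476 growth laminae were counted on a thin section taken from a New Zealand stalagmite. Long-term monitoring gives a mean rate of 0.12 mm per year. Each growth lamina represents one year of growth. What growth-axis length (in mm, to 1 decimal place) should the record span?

297.1 mm

The record spans 2476 years at 0.12 mm per year.
Predicted length = 0.12 mm/year × 2476 years = 297.1 mm.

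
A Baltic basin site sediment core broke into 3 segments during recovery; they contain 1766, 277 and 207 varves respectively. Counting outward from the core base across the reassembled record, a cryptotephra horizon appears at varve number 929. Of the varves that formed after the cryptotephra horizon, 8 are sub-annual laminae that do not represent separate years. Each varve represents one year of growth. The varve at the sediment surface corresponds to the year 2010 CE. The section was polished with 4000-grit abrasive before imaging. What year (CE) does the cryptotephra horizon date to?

Total varves = 1766 + 277 + 207 = 2250.
2250 − 929 = 1321 varves lie beyond the cryptotephra horizon toward the sediment surface.
Excluding 8 false varves: 1321 − 8 = 1313.
2010 − 1313 = 697 CE.

697 CE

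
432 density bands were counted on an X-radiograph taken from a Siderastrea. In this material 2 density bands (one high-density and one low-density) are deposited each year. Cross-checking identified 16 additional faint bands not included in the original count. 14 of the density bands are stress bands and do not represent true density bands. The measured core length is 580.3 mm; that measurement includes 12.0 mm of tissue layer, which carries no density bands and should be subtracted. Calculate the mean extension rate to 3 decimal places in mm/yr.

After corrections the count is 432 − 14 + 16 = 434 density bands.
434 density bands at 2 per year is 434 / 2 = 217 years.
The growth record spans 580.3 − 12.0 = 568.3 mm.
Extension rate ≈ 568.3 / 217 = 2.619 mm/yr.

2.619 mm/yr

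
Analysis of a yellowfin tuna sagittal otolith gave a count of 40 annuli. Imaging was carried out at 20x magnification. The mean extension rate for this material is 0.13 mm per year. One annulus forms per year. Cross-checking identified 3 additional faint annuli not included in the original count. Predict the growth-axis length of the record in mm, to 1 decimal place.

True annulus count = 40 + 3 = 43.
Predicted length = 0.13 mm/year × 43 years = 5.6 mm.

5.6 mm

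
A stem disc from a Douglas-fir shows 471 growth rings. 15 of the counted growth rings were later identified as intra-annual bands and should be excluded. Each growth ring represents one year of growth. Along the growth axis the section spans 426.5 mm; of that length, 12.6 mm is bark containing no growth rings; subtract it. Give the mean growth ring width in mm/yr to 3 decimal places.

Adjusted count: 471 − 15 = 456 growth rings.
Net length = 426.5 − 12.6 = 413.9 mm.
413.9 mm over 456 years gives 413.9 / 456 ≈ 0.908 mm/yr.

0.908 mm/yr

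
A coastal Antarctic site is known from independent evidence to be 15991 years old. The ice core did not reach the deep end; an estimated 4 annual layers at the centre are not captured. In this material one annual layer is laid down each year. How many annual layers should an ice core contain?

Expected annual layers over 15991 years: 15991.
15991 − 4 missed = 15987 annual layers expected in the prepared section.

15987 annual layers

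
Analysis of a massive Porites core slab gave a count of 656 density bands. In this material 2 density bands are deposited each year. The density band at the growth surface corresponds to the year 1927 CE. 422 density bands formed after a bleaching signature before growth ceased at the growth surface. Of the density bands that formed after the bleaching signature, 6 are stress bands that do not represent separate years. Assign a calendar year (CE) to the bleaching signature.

422 density bands post-date the bleaching signature.
Excluding 6 false density bands: 422 − 6 = 416.
With 2 density bands per year, 416 / 2 = 208 years.
Counting back 208 years from 1927 CE places the bleaching signature in 1927 − 208 = 1719 CE.

1719 CE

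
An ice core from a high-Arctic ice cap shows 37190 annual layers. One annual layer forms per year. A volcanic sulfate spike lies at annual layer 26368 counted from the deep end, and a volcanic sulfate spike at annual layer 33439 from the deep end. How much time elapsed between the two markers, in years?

7071 yr

The two markers are separated by 33439 − 26368 = 7071 annual layers.
At one annual layer per year, 7071 years elapsed between them.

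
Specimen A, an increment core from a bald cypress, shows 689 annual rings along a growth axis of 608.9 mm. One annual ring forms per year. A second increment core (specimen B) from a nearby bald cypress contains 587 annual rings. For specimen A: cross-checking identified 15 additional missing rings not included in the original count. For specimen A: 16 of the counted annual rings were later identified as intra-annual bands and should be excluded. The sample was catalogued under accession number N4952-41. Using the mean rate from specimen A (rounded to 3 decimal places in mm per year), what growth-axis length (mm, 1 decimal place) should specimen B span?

519.5 mm

Specimen A: after corrections the count is 689 − 16 + 15 = 688 annual rings.
A: Extension rate ≈ 608.9 / 688 = 0.885 mm/year.
B's length ≈ 0.885 × 587 = 519.5 mm.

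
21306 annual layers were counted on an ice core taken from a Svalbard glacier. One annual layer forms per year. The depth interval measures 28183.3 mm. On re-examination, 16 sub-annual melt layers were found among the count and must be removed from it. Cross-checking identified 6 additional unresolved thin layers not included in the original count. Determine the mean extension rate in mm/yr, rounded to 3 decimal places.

Adjusted count: 21306 − 16 + 6 = 21296 annual layers.
Extension rate ≈ 28183.3 / 21296 = 1.323 mm/yr.

1.323 mm/yr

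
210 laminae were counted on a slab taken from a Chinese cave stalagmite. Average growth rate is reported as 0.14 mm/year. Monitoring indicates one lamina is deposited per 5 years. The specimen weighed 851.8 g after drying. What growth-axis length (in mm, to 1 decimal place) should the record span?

147.0 mm

210 laminae at 5 years each span 210 × 5 = 1050 years.
Length ≈ 0.14 × 1050 = 147.0 mm.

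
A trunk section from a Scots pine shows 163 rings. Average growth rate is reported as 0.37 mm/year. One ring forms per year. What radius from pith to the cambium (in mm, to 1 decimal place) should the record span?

163 years of growth are recorded.
Predicted length = 0.37 mm/year × 163 years = 60.3 mm.

60.3 mm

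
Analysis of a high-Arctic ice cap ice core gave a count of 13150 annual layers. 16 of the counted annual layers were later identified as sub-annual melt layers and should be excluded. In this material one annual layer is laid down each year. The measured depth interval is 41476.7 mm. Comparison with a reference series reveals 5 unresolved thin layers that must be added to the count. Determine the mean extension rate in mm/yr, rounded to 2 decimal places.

True annual layer count = 13150 − 16 + 5 = 13139.
41476.7 mm over 13139 years gives 41476.7 / 13139 ≈ 3.16 mm/yr.

3.16 mm/yr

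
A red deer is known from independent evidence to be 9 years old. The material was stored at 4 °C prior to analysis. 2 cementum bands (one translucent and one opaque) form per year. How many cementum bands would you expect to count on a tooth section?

9 years at 2 cementum bands per year gives 9 × 2 = 18 cementum bands.
So 18 cementum bands should be present.

18 cementum bands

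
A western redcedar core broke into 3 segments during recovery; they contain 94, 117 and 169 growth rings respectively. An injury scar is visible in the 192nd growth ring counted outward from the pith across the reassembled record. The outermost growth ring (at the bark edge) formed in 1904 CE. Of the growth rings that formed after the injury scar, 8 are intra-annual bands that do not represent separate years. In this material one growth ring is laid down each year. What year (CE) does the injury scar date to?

1724 CE

Total growth rings = 94 + 117 + 169 = 380.
The injury scar sits at growth ring 192 from the pith, so 380 − 192 = 188 growth rings formed after it.
Removing the 8 false growth rings leaves 188 − 8 = 180 true growth rings beyond the injury scar.
The growth ring at the bark edge is 1904 CE, so the injury scar dates to 1904 − 180 = 1724 CE.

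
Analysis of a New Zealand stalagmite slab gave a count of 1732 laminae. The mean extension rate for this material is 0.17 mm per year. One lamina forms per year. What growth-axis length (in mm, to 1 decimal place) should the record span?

1732 years of growth are recorded.
Length ≈ 0.17 × 1732 = 294.4 mm.

294.4 mm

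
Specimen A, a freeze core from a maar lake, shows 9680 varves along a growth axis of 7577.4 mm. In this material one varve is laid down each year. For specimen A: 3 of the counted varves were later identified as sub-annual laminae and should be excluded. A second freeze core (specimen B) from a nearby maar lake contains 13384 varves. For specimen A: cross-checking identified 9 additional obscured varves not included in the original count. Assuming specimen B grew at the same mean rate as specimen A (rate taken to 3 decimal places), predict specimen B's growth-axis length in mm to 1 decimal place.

10466.3 mm

Specimen A: adjusted count: 9680 − 3 + 9 = 9686 varves.
A: Extension rate ≈ 7577.4 / 9686 = 0.782 mm/yr.
For B, 0.782 mm/year × 13384 years = 10466.3 mm.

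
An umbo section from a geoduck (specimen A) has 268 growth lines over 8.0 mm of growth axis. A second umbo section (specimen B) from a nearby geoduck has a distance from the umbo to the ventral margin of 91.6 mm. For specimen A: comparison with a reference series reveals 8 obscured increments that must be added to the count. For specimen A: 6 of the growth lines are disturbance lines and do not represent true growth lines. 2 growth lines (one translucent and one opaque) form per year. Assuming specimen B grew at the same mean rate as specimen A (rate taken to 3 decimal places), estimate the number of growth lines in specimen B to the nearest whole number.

Specimen A: after corrections the count is 268 − 6 + 8 = 270 growth lines.
Specimen A: with 2 growth lines per year, 270 / 2 = 135 years.
A: 8.0 mm over 135 years gives 8.0 / 135 ≈ 0.059 mm per year.
For B, 91.6 / 0.059 = 1552.54 years; at 2 growth lines per year that is 1552.54 × 2 ≈ 3105 growth lines.

3105 growth lines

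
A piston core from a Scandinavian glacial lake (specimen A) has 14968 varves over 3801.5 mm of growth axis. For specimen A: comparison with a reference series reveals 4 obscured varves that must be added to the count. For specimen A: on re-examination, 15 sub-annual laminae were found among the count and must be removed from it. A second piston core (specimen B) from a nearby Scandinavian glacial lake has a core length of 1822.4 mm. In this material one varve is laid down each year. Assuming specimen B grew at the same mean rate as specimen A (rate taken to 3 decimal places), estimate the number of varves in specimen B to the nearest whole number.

7175 varves

Specimen A: true varve count = 14968 − 15 + 4 = 14957.
A: 3801.5 mm over 14957 years gives 3801.5 / 14957 ≈ 0.254 mm per year.
Specimen B: 1822.4 mm / 0.254 mm per year = 7174.80 years ≈ 7175 varves.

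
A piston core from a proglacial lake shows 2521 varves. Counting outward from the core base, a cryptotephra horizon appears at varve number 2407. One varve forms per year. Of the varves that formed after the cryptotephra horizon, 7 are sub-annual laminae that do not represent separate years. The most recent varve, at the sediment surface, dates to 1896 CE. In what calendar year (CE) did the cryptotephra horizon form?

1789 CE

2521 − 2407 = 114 varves lie beyond the cryptotephra horizon toward the sediment surface.
Removing the 7 false varves leaves 114 − 7 = 107 true varves beyond the cryptotephra horizon.
Counting back 107 years from 1896 CE places the cryptotephra horizon in 1896 − 107 = 1789 CE.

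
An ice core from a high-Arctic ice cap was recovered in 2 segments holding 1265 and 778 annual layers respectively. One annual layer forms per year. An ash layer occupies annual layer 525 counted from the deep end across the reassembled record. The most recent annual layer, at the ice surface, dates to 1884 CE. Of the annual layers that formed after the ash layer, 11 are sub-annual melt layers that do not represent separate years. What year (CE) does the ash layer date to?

377 CE

Total annual layers = 1265 + 778 = 2043.
Between annual layer 525 and the ice surface there are 2043 − 525 = 1518 annual layers.
Excluding 11 false annual layers: 1518 − 11 = 1507.
Counting back 1507 years from 1884 CE places the ash layer in 1884 − 1507 = 377 CE.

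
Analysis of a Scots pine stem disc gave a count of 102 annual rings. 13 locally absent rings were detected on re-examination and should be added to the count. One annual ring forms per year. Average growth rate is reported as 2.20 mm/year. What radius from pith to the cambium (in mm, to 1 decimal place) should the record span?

253.0 mm

After corrections the count is 102 + 13 = 115 annual rings.
115 years at 2.20 mm/year gives 2.20 × 115 = 253.0 mm.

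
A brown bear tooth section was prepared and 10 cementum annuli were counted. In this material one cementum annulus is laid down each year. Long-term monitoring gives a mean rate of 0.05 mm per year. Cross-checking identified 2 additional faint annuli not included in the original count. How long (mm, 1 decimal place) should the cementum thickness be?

0.6 mm

Adjusted count: 10 + 2 = 12 cementum annuli.
Length ≈ 0.05 × 12 = 0.6 mm.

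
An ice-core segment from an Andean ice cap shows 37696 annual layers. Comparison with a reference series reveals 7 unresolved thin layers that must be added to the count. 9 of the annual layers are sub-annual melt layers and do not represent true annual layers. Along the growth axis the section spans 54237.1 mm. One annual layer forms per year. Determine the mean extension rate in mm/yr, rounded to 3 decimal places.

Adjusted count: 37696 − 9 + 7 = 37694 annual layers.
54237.1 mm over 37694 years gives 54237.1 / 37694 ≈ 1.439 mm/yr.

1.439 mm/yr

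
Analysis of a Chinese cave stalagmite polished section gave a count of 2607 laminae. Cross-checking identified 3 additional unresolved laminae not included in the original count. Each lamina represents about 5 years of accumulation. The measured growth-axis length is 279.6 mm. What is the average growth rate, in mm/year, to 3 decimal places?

True lamina count = 2607 + 3 = 2610.
At 5 years per lamina, 2610 × 5 = 13050 years.
Extension rate ≈ 279.6 / 13050 = 0.021 mm/year.

0.021 mm/year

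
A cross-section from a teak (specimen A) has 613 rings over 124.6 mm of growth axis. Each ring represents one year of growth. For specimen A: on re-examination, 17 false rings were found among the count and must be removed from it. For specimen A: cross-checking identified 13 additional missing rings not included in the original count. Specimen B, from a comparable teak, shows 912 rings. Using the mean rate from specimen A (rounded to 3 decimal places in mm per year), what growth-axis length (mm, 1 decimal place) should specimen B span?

Specimen A: true ring count = 613 − 17 + 13 = 609.
A: Extension rate ≈ 124.6 / 609 = 0.205 mm/yr.
B's length ≈ 0.205 × 912 = 187.0 mm.

187.0 mm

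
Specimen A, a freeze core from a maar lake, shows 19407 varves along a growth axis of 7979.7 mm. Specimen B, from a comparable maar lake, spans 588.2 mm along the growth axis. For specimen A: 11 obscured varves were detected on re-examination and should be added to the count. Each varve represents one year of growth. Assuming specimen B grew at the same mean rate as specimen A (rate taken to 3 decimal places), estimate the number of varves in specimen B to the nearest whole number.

Specimen A: after corrections the count is 19407 + 11 = 19418 varves.
A: Mean rate = 7979.7 mm / 19418 years ≈ 0.411 mm/yr.
B spans 588.2 / 0.411 = 1431.14 years ≈ 1431 varves.

1431 varves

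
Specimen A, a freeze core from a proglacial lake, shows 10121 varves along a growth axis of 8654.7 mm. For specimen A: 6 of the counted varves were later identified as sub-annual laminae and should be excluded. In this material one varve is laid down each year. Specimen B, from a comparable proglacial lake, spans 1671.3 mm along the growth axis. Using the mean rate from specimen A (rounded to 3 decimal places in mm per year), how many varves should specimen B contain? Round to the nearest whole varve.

Specimen A: adjusted count: 10121 − 6 = 10115 varves.
A: Mean rate = 8654.7 mm / 10115 years ≈ 0.856 mm/year.
Specimen B: 1671.3 mm / 0.856 mm per year = 1952.45 years ≈ 1952 varves.

1952 varves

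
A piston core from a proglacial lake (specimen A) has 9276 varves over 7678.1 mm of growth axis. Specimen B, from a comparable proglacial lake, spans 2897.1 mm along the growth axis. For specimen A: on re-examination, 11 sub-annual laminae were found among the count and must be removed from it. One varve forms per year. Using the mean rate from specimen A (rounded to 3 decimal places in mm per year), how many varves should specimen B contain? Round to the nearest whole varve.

Specimen A: correcting the raw count gives 9276 − 11 = 9265 true varves.
A: 7678.1 mm over 9265 years gives 7678.1 / 9265 ≈ 0.829 mm per year.
B spans 2897.1 / 0.829 = 3494.69 years ≈ 3495 varves.

3495 varves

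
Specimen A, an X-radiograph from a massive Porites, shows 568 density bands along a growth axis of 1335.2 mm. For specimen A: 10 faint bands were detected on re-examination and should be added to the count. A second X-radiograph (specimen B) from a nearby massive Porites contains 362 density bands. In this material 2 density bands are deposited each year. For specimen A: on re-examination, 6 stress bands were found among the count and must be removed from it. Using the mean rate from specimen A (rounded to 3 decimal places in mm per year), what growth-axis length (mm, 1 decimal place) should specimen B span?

845.1 mm

Specimen A: true density band count = 568 − 6 + 10 = 572.
Specimen A: dividing by 2 density bands per year: 572 / 2 = 286 years.
A: 1335.2 mm over 286 years gives 1335.2 / 286 ≈ 4.669 mm/year.
Specimen B: 362 density bands at 2 per year is 362 / 2 = 181 years. B's length ≈ 4.669 × 181 = 845.1 mm.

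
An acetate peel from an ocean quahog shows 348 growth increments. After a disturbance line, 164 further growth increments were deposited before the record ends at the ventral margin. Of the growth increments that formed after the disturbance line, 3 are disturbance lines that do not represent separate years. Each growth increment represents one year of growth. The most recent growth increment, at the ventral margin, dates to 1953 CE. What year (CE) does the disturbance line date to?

1792 CE

164 growth increments formed after the disturbance line.
Excluding 3 false growth increments: 164 − 3 = 161.
Counting back 161 years from 1953 CE places the disturbance line in 1953 − 161 = 1792 CE.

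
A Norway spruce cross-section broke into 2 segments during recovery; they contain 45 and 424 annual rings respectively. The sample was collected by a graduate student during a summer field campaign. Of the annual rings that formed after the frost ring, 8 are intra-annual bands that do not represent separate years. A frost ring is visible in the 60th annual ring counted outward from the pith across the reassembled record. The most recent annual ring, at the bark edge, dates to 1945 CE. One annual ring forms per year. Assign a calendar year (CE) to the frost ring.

1544 CE

Total annual rings = 45 + 424 = 469.
The frost ring sits at annual ring 60 from the pith, so 469 − 60 = 409 annual rings formed after it.
409 − 8 false = 401 true annual rings after the frost ring.
The annual ring at the bark edge is 1945 CE, so the frost ring dates to 1945 − 401 = 1544 CE.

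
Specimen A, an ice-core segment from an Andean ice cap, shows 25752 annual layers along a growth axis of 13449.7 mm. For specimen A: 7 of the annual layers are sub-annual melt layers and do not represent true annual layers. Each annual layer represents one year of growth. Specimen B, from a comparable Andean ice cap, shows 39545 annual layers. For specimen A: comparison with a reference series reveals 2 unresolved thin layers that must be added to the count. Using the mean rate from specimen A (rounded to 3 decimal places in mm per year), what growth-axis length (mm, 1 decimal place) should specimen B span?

Specimen A: after corrections the count is 25752 − 7 + 2 = 25747 annual layers.
A: Extension rate ≈ 13449.7 / 25747 = 0.522 mm per year.
Length of B = 0.522 × 39545 = 20642.5 mm.

20642.5 mm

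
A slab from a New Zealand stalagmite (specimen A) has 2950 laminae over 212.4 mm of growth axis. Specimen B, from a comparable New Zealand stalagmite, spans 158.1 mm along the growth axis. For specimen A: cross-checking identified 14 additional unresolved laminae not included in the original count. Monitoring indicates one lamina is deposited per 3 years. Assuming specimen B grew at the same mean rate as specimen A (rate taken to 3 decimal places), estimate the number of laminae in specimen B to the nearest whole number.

Specimen A: adjusted count: 2950 + 14 = 2964 laminae.
Specimen A: 2964 laminae at 3 years each span 2964 × 3 = 8892 years.
A: 212.4 mm over 8892 years gives 212.4 / 8892 ≈ 0.024 mm/year.
B spans 158.1 / 0.024 = 6587.50 years; at 3 years per lamina that is 6587.50 / 3 ≈ 2196 laminae.

2196 laminae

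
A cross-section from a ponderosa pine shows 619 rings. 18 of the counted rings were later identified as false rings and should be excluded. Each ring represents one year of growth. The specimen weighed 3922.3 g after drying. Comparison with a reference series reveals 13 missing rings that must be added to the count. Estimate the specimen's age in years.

Adjusted count: 619 − 18 + 13 = 614 rings.
One ring per year makes the duration 614 years.

614 years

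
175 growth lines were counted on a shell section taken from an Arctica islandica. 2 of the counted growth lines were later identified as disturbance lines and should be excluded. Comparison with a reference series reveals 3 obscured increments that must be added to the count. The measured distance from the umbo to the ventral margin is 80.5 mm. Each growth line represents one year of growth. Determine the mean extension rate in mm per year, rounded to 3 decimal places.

0.457 mm per year

Correcting the raw count gives 175 − 2 + 3 = 176 true growth lines.
80.5 mm over 176 years gives 80.5 / 176 ≈ 0.457 mm per year.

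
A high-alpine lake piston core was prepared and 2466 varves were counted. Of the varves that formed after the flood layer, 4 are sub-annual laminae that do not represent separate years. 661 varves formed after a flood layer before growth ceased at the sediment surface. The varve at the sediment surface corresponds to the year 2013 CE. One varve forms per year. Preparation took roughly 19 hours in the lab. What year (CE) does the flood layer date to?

1356 CE

661 varves formed after the flood layer.
Removing the 4 false varves leaves 661 − 4 = 657 true varves beyond the flood layer.
2013 − 657 = 1356 CE.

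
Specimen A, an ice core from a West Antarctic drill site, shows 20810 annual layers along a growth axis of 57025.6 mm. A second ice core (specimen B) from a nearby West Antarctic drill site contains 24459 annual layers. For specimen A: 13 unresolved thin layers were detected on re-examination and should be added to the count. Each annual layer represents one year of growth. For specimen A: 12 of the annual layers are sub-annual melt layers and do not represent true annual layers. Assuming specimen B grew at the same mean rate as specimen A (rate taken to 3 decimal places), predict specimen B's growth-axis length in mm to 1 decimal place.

67017.7 mm

Specimen A: true annual layer count = 20810 − 12 + 13 = 20811.
A: 57025.6 mm over 20811 years gives 57025.6 / 20811 ≈ 2.740 mm/year.
B's length ≈ 2.740 × 24459 = 67017.7 mm.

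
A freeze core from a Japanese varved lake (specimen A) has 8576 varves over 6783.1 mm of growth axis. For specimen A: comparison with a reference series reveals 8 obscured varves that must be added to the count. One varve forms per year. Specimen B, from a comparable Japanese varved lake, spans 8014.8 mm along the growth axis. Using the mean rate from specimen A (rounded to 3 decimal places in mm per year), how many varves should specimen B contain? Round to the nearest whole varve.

10145 varves

Specimen A: true varve count = 8576 + 8 = 8584.
A: 6783.1 mm over 8584 years gives 6783.1 / 8584 ≈ 0.790 mm per year.
For B, 8014.8 / 0.790 = 10145.32 years ≈ 10145 varves.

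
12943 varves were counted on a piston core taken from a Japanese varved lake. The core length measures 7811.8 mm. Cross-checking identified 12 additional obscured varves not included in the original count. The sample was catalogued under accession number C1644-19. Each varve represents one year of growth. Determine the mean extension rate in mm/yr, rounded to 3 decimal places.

0.603 mm/yr

After corrections the count is 12943 + 12 = 12955 varves.
7811.8 mm over 12955 years gives 7811.8 / 12955 ≈ 0.603 mm/yr.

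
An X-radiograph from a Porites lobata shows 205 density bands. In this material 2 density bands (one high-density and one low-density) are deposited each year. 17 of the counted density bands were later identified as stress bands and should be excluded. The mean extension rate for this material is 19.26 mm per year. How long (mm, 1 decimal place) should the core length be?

Adjusted count: 205 − 17 = 188 density bands.
Dividing by 2 density bands per year: 188 / 2 = 94 years.
Length ≈ 19.26 × 94 = 1810.4 mm.

1810.4 mm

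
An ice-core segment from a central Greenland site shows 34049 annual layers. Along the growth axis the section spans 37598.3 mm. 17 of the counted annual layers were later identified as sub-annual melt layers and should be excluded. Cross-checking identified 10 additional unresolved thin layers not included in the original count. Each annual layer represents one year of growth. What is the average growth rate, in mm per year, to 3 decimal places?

1.104 mm per year

True annual layer count = 34049 − 17 + 10 = 34042.
37598.3 mm over 34042 years gives 37598.3 / 34042 ≈ 1.104 mm per year.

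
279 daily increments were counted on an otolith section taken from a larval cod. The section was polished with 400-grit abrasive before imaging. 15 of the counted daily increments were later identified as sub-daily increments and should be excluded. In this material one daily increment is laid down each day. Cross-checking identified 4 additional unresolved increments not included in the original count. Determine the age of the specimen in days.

True daily increment count = 279 − 15 + 4 = 268.
At one daily increment per day, that is 268 days.

268 d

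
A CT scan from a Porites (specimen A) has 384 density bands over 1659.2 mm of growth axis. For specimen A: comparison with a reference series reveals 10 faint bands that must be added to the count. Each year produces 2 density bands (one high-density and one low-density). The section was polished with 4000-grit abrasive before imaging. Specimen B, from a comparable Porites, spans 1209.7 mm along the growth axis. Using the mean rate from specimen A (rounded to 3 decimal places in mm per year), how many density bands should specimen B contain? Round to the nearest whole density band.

287 density bands

Specimen A: adjusted count: 384 + 10 = 394 density bands.
Specimen A: with 2 density bands per year, 394 / 2 = 197 years.
A: Mean rate = 1659.2 mm / 197 years ≈ 8.422 mm/year.
Specimen B: 1209.7 mm / 8.422 mm per year = 143.64 years; at 2 density bands per year that is 143.64 × 2 ≈ 287 density bands.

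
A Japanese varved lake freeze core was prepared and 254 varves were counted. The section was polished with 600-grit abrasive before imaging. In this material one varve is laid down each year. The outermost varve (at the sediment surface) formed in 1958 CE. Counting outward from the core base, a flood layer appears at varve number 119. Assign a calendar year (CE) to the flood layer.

254 − 119 = 135 varves lie beyond the flood layer toward the sediment surface.
1958 − 135 = 1823 CE.

1823 CE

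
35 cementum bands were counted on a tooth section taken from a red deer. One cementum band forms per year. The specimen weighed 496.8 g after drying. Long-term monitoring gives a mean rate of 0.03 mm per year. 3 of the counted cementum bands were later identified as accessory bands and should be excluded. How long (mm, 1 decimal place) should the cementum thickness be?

1.0 mm

After corrections the count is 35 − 3 = 32 cementum bands.
Length ≈ 0.03 × 32 = 1.0 mm.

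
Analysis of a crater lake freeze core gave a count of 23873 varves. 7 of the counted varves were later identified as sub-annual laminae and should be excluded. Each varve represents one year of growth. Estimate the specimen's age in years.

23866 years

Adjusted count: 23873 − 7 = 23866 varves.
One varve per year makes the duration 23866 years.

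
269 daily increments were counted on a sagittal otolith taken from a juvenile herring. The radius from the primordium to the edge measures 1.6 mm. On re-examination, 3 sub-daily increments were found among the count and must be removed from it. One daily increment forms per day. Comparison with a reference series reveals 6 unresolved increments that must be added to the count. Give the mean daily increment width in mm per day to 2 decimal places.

True daily increment count = 269 − 3 + 6 = 272.
Extension rate ≈ 1.6 / 272 = 0.01 mm per day.

0.01 mm per day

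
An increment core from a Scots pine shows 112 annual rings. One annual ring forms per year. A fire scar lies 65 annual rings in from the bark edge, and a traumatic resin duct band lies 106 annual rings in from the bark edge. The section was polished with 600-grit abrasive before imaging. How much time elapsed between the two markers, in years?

41 years

106 − 65 = 41 annual rings lie between the two events.
One annual ring per year makes the interval 41 years.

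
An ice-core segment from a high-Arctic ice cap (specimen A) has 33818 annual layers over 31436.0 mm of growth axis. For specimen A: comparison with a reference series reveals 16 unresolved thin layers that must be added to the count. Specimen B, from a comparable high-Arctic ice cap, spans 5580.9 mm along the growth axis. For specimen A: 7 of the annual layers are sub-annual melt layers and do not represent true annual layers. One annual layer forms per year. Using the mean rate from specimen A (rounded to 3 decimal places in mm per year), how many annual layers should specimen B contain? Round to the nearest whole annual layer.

6007 annual layers

Specimen A: correcting the raw count gives 33818 − 7 + 16 = 33827 true annual layers.
A: Mean rate = 31436.0 mm / 33827 years ≈ 0.929 mm/yr.
Specimen B: 5580.9 mm / 0.929 mm per year = 6007.43 years ≈ 6007 annual layers.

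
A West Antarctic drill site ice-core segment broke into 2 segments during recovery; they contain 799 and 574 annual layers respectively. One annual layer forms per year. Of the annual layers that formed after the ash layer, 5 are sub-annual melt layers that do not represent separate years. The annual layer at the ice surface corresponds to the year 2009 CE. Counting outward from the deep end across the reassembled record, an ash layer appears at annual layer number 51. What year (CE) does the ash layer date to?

Total annual layers = 799 + 574 = 1373.
1373 − 51 = 1322 annual layers lie beyond the ash layer toward the ice surface.
Removing the 5 false annual layers leaves 1322 − 5 = 1317 true annual layers beyond the ash layer.
The annual layer at the ice surface is 2009 CE, so the ash layer dates to 2009 − 1317 = 692 CE.

692 CE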